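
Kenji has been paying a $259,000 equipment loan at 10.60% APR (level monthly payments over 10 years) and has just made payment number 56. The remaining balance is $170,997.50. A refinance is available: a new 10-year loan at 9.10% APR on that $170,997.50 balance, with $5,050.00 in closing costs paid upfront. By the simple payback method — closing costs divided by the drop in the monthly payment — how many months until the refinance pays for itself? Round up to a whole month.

Current payment = 259,000 × 10.6%/12 / (1 − (1+0.0088333)^−120) = $3,509.33.
Refinanced payment = 170,997.50 × 0.0075833 / (1 − (1+0.0075833)^−120) = $2,175.39.
Monthly savings = $3,509.33 − $2,175.39 = $1,333.94.
Break-even = $5,050.00 / $1,333.94 = 3.79 → 4 months.

4 months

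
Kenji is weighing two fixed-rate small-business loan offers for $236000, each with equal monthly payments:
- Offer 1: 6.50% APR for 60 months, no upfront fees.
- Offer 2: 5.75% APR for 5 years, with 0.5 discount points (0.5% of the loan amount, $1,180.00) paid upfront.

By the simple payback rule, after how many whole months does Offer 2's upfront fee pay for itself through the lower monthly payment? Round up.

Offer 1: monthly rate = 6.5%/12 = 0.0054167; payment = 236,000 × 0.0054167 / (1 − (1+0.0054167)^−60) = $4,617.61.
Offer 2: monthly rate = 5.75%/12 = 0.0047917; payment = 236,000 × 0.0047917 / (1 − (1+0.0047917)^−60) = $4,535.16.
Monthly savings = $4,617.61 − $4,535.16 = $82.45.
Break-even = $1,180.00 / $82.45 = 14.31 → 15 months.

15 months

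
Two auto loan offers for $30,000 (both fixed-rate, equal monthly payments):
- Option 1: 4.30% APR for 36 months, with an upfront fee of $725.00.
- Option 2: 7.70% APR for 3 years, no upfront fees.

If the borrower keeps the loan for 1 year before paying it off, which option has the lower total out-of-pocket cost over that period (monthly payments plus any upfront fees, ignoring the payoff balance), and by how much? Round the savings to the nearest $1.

Option 2 by $170

Option 1: monthly rate = 4.3%/12 = 0.0035833; payment = 30,000 × 0.0035833 / (1 − (1+0.0035833)^−36) = $889.73.
Option 2: monthly rate = 7.7%/12 = 0.0064167; payment = 30,000 × 0.0064167 / (1 − (1+0.0064167)^−36) = $935.94.
Over 12 months: Option 1 costs 12 × $889.73 + $725.00 = $11,401.76; Option 2 costs 12 × $935.94 = $11,231.28.
Option 2 is cheaper by $11,401.76 − $11,231.28 = $170.48.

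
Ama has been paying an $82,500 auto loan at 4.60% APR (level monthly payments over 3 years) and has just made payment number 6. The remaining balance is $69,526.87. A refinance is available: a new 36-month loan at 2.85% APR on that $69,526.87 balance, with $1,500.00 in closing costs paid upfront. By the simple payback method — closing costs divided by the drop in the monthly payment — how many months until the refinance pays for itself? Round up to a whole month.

4 months

Current payment = 82,500 × 4.6%/12 / (1 − (1+0.0038333)^−36) = $2,457.81.
Refinanced payment = 69,526.87 × 0.0023750 / (1 − (1+0.0023750)^−36) = $2,017.33.
Monthly savings = $2,457.81 − $2,017.33 = $440.48.
Break-even = $1,500.00 / $440.48 = 3.41 → 4 months.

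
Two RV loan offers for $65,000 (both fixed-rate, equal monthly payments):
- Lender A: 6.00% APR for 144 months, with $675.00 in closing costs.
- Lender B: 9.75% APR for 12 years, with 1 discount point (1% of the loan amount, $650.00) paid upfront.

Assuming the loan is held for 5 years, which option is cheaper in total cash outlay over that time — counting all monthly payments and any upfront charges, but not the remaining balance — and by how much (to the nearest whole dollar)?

Lender A by $7,963

Lender A: monthly rate = 6%/12 = 0.0050000; payment = 65,000 × 0.0050000 / (1 − (1+0.0050000)^−144) = $634.30.
Lender B: monthly rate = 9.75%/12 = 0.0081250; payment = 65,000 × 0.0081250 / (1 − (1+0.0081250)^−144) = $767.44.
Over 60 months: Lender A costs 60 × $634.30 + $675.00 = $38,733.00; Lender B costs 60 × $767.44 + $650.00 = $46,696.40.
Lender A is cheaper by $46,696.40 − $38,733.00 = $7,963.40.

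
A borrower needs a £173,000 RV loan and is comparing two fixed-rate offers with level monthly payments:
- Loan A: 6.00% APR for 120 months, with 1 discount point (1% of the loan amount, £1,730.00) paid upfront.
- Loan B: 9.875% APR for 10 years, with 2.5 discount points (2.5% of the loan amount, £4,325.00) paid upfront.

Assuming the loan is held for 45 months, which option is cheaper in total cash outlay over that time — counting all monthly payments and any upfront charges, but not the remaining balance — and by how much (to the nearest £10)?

Loan A: at 6.00% the monthly rate is 0.0050000, so the payment is 173,000 × 0.0050000 / (1 − 1.0050000^−120) = £1,920.65.
Loan B: at 9.875% the monthly rate is 0.0082292, so the payment is 173,000 × 0.0082292 / (1 − 1.0082292^−120) = £2,274.25.
Over 45 months: Loan A costs 45 × £1,920.65 + £1,730.00 = £88,159.25; Loan B costs 45 × £2,274.25 + £4,325.00 = £106,666.25.
Loan A is cheaper by £106,666.25 − £88,159.25 = £18,507.00.

Loan A by £18,510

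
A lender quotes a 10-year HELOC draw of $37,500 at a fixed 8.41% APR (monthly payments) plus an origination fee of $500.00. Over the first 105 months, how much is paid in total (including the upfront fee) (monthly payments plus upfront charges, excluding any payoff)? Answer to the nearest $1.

At 8.41% the monthly rate is 0.0070083, so the payment is 37,500 × 0.0070083 / (1 − 1.0070083^−120) = $463.14.
Total outlay = 105 × $463.14 + $500.00 = $49,129.70.

$49,130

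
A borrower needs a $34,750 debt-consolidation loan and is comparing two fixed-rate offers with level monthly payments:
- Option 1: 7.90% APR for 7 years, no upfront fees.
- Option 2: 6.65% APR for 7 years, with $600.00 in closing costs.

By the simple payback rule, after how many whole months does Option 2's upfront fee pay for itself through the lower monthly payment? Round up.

Option 1: at 7.90% the monthly rate is 0.0065833, so the payment is 34,750 × 0.0065833 / (1 − 1.0065833^−84) = $539.89.
Option 2: monthly rate = 6.65%/12 = 0.0055417; payment = 34,750 × 0.0055417 / (1 − (1+0.0055417)^−84) = $518.55.
Monthly savings = $539.89 − $518.55 = $21.34.
Break-even = $600.00 / $21.34 = 28.12 → 29 months.

29 months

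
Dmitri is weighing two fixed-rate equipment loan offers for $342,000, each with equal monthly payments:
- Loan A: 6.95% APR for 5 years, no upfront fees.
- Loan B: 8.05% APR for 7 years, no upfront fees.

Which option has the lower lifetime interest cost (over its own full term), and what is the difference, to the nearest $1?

Loan A: at 6.95% the monthly rate is 0.0057917, so the payment is 342,000 × 0.0057917 / (1 − 1.0057917^−60) = $6,763.94.
Total interest on Loan A = 60 × $6,763.94 − $342,000 = $63,836.40.
Loan B: monthly rate = 8.05%/12 = 0.0067083; payment = 342,000 × 0.0067083 / (1 − (1+0.0067083)^−84) = $5,339.01.
Total interest on Loan B = 84 × $5,339.01 − $342,000 = $106,476.84.
Loan A is lower by $42,640.44.

Loan A by $42,640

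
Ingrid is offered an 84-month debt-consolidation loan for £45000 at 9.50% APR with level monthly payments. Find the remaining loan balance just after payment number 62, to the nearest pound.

With monthly rate i = 9.5%/12 = 0.0079167, the balance after k of n payments is P · [(1+i)^n − (1+i)^k] / [(1+i)^n − 1].
(1+0.0079167)^84 = 1.93940557 and (1+0.0079167)^62 = 1.63052271, so the balance is 45,000 × (1.93940557 − 1.63052271) / (1.93940557 − 1) = £14,796.30.

£14,796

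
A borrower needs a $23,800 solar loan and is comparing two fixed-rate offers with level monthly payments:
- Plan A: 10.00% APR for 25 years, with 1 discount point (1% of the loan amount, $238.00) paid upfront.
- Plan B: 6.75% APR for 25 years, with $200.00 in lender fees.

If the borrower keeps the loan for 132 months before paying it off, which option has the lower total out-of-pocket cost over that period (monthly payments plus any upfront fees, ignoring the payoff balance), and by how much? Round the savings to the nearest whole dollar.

Plan A: at 10.00% the monthly rate is 0.0083333, so the payment is 23,800 × 0.0083333 / (1 − 1.0083333^−300) = $216.27.
Plan B: at 6.75% the monthly rate is 0.0056250, so the payment is 23,800 × 0.0056250 / (1 − 1.0056250^−300) = $164.44.
Over 132 months: Plan A costs 132 × $216.27 + $238.00 = $28,785.64; Plan B costs 132 × $164.44 + $200.00 = $21,906.08.
Plan B is cheaper by $28,785.64 − $21,906.08 = $6,879.56.

Plan B by $6,880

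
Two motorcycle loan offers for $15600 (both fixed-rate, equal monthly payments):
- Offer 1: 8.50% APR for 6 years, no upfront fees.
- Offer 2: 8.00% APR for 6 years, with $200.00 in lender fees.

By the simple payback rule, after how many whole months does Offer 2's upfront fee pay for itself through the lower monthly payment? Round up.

53 months

Offer 1: at 8.50% the monthly rate is 0.0070833, so the payment is 15,600 × 0.0070833 / (1 − 1.0070833^−72) = $277.34.
Offer 2: monthly rate = 8%/12 = 0.0066667; payment = 15,600 × 0.0066667 / (1 − (1+0.0066667)^−72) = $273.52.
Monthly savings = $277.34 − $273.52 = $3.82.
Break-even = $200.00 / $3.82 = 52.36 → 53 months.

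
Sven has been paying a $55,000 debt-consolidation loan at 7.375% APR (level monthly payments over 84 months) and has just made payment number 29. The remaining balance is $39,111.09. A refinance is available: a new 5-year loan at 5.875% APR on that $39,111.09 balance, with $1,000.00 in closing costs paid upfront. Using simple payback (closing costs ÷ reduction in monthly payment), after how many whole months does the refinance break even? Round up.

Current payment = 55,000 × 7.375%/12 / (1 − (1+0.0061458)^−84) = $840.22.
Refinanced payment = 39,111.09 × 0.0048958 / (1 − (1+0.0048958)^−60) = $753.86.
Monthly savings = $840.22 − $753.86 = $86.36.
Break-even = $1,000.00 / $86.36 = 11.58 → 12 months.

12 months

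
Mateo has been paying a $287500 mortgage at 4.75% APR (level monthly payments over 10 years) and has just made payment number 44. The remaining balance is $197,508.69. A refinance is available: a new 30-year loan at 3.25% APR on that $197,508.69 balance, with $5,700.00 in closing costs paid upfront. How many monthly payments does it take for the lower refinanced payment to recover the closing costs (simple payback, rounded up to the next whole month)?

3 months

Current payment = 287,500 × 4.75%/12 / (1 − (1+0.0039583)^−120) = $3,014.37.
Refinanced payment = 197,508.69 × 0.0027083 / (1 − (1+0.0027083)^−360) = $859.57.
Monthly savings = $3,014.37 − $859.57 = $2,154.80.
Break-even = $5,700.00 / $2,154.80 = 2.65 → 3 months.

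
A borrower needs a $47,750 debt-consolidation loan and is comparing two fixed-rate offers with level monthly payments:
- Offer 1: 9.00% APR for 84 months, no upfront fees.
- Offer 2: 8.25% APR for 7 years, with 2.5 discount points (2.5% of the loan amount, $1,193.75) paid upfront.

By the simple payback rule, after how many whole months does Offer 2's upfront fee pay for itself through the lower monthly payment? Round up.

Offer 1: at 9.00% the monthly rate is 0.0075000, so the payment is 47,750 × 0.0075000 / (1 − 1.0075000^−84) = $768.25.
Offer 2: monthly rate = 8.25%/12 = 0.0068750; payment = 47,750 × 0.0068750 / (1 − (1+0.0068750)^−84) = $750.20.
Monthly savings = $768.25 − $750.20 = $18.05.
Break-even = $1,193.75 / $18.05 = 66.14 → 67 months.

67 months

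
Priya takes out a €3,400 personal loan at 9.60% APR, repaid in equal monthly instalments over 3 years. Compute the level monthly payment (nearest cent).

At 9.60% the monthly rate is 0.0080000, so the payment is 3,400 × 0.0080000 / (1 − 1.0080000^−36) = €109.07.

€109.07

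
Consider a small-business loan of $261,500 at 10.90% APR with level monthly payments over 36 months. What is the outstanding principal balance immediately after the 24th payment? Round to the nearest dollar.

$96,777

With monthly rate i = 10.9%/12 = 0.0090833, the balance after k of n payments is P · [(1+i)^n − (1+i)^k] / [(1+i)^n − 1].
(1+0.0090833)^36 = 1.38475580 and (1+0.0090833)^24 = 1.24236382, so the balance is 261,500 × (1.38475580 − 1.24236382) / (1.38475580 − 1) = $96,776.98.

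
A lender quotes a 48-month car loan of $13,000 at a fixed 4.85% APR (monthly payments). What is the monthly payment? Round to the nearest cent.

At 4.85% the monthly rate is 0.0040417, so the payment is 13,000 × 0.0040417 / (1 − 1.0040417^−48) = $298.50.

$298.50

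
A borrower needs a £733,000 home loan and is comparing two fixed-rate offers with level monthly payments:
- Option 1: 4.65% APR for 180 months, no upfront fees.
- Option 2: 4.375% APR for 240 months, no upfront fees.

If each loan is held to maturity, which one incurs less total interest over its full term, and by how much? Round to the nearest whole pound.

Option 1 by £81,646

Option 1: monthly rate = 4.65%/12 = 0.0038750; payment = 733,000 × 0.0038750 / (1 − (1+0.0038750)^−180) = £5,663.76.
Total interest on Option 1 = 180 × £5,663.76 − £733,000 = £286,476.80.
Option 2: at 4.375% the monthly rate is 0.0036458, so the payment is 733,000 × 0.0036458 / (1 − 1.0036458^−240) = £4,588.01.
Total interest on Option 2 = 240 × £4,588.01 − £733,000 = £368,122.40.
Option 1 is lower by £81,645.60.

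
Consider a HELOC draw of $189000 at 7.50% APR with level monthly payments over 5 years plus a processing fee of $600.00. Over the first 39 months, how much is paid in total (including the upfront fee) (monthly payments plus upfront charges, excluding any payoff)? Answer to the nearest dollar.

$148,300

At 7.50% the monthly rate is 0.0062500, so the payment is 189,000 × 0.0062500 / (1 − 1.0062500^−60) = $3,787.17.
Total outlay = 39 × $3,787.17 + $600.00 = $148,299.63.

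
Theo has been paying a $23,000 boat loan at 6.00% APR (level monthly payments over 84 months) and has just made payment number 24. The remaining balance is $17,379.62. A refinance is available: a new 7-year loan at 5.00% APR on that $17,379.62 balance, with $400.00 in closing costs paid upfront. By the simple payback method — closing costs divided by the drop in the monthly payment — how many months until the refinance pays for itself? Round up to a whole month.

Current payment = 23,000 × 6%/12 / (1 − (1+0.0050000)^−84) = $336.00.
Refinanced payment = 17,379.62 × 0.0041667 / (1 − (1+0.0041667)^−84) = $245.64.
Monthly savings = $336.00 − $245.64 = $90.36.
Break-even = $400.00 / $90.36 = 4.43 → 5 months.

5 months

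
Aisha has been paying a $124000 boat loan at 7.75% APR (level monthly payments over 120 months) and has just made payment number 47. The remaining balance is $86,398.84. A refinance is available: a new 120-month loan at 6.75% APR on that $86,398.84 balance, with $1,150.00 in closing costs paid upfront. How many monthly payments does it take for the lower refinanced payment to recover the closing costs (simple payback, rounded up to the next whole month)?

3 months

Current payment = 124,000 × 7.75%/12 / (1 − (1+0.0064583)^−120) = $1,488.13.
Refinanced payment = 86,398.84 × 0.0056250 / (1 − (1+0.0056250)^−120) = $992.07.
Monthly savings = $1,488.13 − $992.07 = $496.06.
Break-even = $1,150.00 / $496.06 = 2.32 → 3 months.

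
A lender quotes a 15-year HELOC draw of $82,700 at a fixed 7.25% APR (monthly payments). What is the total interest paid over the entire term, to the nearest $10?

At 7.25% the monthly rate is 0.0060417, so the payment is 82,700 × 0.0060417 / (1 − 1.0060417^−180) = $754.94.
Total paid = 180 × $754.94 = $135,889.20; interest = $135,889.20 − $82,700 = $53,189.20.

$53,190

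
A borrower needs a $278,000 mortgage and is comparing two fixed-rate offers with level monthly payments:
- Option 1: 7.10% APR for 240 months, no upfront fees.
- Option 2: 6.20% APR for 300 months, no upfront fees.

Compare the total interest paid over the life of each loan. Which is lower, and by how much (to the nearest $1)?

Option 1 by $26,298

Option 1: monthly rate = 7.1%/12 = 0.0059167; payment = 278,000 × 0.0059167 / (1 − (1+0.0059167)^−240) = $2,172.05.
Total interest on Option 1 = 240 × $2,172.05 − $278,000 = $243,292.00.
Option 2: monthly rate = 6.2%/12 = 0.0051667; payment = 278,000 × 0.0051667 / (1 − (1+0.0051667)^−300) = $1,825.30.
Total interest on Option 2 = 300 × $1,825.30 − $278,000 = $269,590.00.
Option 1 is lower by $26,298.00.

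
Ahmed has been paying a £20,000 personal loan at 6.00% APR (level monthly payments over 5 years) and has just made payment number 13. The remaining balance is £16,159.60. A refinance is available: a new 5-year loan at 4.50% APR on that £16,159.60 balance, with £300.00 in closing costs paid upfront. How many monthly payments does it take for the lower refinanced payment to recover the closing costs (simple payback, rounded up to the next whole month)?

4 months

Current payment = 20,000 × 6%/12 / (1 − (1+0.0050000)^−60) = £386.66.
Refinanced payment = 16,159.60 × 0.0037500 / (1 − (1+0.0037500)^−60) = £301.26.
Monthly savings = £386.66 − £301.26 = £85.40.
Break-even = £300.00 / £85.40 = 3.51 → 4 months.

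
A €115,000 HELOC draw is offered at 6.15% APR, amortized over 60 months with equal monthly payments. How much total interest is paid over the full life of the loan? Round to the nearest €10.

€18,880

Monthly rate = 6.15%/12 = 0.0051250; payment = 115,000 × 0.0051250 / (1 − (1+0.0051250)^−60) = €2,231.30.
Total paid = 60 × €2,231.30 = €133,878.00; interest = €133,878.00 − €115,000 = €18,878.00.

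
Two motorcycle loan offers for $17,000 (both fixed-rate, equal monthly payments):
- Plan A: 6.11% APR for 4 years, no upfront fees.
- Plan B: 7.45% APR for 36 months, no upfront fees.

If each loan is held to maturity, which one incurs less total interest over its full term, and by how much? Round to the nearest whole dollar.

Plan B by $182

Plan A: at 6.11% the monthly rate is 0.0050917, so the payment is 17,000 × 0.0050917 / (1 − 1.0050917^−48) = $400.10.
Total interest on Plan A = 48 × $400.10 − $17,000 = $2,204.80.
Plan B: at 7.45% the monthly rate is 0.0062083, so the payment is 17,000 × 0.0062083 / (1 − 1.0062083^−36) = $528.42.
Total interest on Plan B = 36 × $528.42 − $17,000 = $2,023.12.
Plan B is lower by $181.68.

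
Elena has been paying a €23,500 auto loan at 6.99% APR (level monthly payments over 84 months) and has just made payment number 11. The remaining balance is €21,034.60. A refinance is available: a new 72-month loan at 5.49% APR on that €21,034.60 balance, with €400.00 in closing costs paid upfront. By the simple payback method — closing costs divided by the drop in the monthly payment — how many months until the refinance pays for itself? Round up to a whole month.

37 months

Current payment = 23,500 × 6.99%/12 / (1 − (1+0.0058250)^−84) = €354.56.
Refinanced payment = 21,034.60 × 0.0045750 / (1 − (1+0.0045750)^−72) = €343.56.
Monthly savings = €354.56 − €343.56 = €11.00.
Break-even = €400.00 / €11.00 = 36.36 → 37 months.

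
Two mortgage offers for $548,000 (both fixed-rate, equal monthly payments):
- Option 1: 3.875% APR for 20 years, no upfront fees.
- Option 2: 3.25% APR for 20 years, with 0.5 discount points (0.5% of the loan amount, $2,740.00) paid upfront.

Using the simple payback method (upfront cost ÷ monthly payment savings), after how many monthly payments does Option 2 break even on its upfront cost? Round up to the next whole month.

16 months

Option 1: monthly rate = 3.875%/12 = 0.0032292; payment = 548,000 × 0.0032292 / (1 − (1+0.0032292)^−240) = $3,284.79.
Option 2: monthly rate = 3.25%/12 = 0.0027083; payment = 548,000 × 0.0027083 / (1 − (1+0.0027083)^−240) = $3,108.23.
Monthly savings = $3,284.79 − $3,108.23 = $176.56.
Break-even = $2,740.00 / $176.56 = 15.52 → 16 months.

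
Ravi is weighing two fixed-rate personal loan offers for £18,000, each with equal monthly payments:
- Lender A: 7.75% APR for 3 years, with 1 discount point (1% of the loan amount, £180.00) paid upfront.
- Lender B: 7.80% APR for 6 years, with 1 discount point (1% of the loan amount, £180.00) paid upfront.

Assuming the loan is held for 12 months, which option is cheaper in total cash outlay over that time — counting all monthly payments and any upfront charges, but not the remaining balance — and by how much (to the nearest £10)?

Lender B by £2,980

Lender A: monthly rate = 7.75%/12 = 0.0064583; payment = 18,000 × 0.0064583 / (1 − (1+0.0064583)^−36) = £561.98.
Lender B: at 7.80% the monthly rate is 0.0065000, so the payment is 18,000 × 0.0065000 / (1 − 1.0065000^−72) = £313.84.
Over 12 months: Lender A costs 12 × £561.98 + £180.00 = £6,923.76; Lender B costs 12 × £313.84 + £180.00 = £3,946.08.
Lender B is cheaper by £6,923.76 − £3,946.08 = £2,977.68.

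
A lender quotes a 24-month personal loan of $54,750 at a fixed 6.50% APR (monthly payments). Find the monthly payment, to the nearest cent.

At 6.50% the monthly rate is 0.0054167, so the payment is 54,750 × 0.0054167 / (1 − 1.0054167^−24) = $2,438.91.

$2,438.91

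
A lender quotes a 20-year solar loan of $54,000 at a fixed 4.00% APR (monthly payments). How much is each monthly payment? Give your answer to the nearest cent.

At 4.00% the monthly rate is 0.0033333, so the payment is 54,000 × 0.0033333 / (1 − 1.0033333^−240) = $327.23.

$327.23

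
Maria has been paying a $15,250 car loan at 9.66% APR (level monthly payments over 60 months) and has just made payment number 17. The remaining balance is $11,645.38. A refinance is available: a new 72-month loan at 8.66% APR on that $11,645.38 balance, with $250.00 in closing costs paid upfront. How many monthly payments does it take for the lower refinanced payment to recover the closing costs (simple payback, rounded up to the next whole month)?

Current payment = 15,250 × 9.66%/12 / (1 − (1+0.0080500)^−60) = $321.47.
Refinanced payment = 11,645.38 × 0.0072167 / (1 − (1+0.0072167)^−72) = $207.95.
Monthly savings = $321.47 − $207.95 = $113.52.
Break-even = $250.00 / $113.52 = 2.20 → 3 months.

3 months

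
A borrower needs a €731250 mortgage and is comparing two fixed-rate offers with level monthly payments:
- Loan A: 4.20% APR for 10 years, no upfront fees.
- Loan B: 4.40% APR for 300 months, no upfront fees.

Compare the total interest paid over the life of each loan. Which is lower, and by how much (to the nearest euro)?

Loan A by €310,148

Loan A: monthly rate = 4.2%/12 = 0.0035000; payment = 731,250 × 0.0035000 / (1 − (1+0.0035000)^−120) = €7,473.26.
Total interest on Loan A = 120 × €7,473.26 − €731,250 = €165,541.20.
Loan B: at 4.40% the monthly rate is 0.0036667, so the payment is 731,250 × 0.0036667 / (1 − 1.0036667^−300) = €4,023.13.
Total interest on Loan B = 300 × €4,023.13 − €731,250 = €475,689.00.
Loan A is lower by €310,147.80.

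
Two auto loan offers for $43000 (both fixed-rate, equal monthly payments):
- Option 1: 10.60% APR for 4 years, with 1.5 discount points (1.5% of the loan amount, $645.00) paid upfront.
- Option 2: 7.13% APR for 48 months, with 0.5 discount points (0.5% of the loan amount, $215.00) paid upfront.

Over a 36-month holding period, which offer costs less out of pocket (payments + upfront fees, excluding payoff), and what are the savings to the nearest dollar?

Option 2 by $2,977

Option 1: monthly rate = 10.6%/12 = 0.0088333; payment = 43,000 × 0.0088333 / (1 − (1+0.0088333)^−48) = $1,103.02.
Option 2: at 7.13% the monthly rate is 0.0059417, so the payment is 43,000 × 0.0059417 / (1 − 1.0059417^−48) = $1,032.28.
Over 36 months: Option 1 costs 36 × $1,103.02 + $645.00 = $40,353.72; Option 2 costs 36 × $1,032.28 + $215.00 = $37,377.08.
Option 2 is cheaper by $40,353.72 − $37,377.08 = $2,976.64.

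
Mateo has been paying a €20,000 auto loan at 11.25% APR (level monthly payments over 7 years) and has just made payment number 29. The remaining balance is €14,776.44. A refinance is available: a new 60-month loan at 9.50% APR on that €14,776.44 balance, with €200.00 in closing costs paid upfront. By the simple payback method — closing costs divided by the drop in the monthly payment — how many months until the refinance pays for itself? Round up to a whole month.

6 months

Current payment = 20,000 × 11.25%/12 / (1 − (1+0.0093750)^−84) = €345.08.
Refinanced payment = 14,776.44 × 0.0079167 / (1 − (1+0.0079167)^−60) = €310.33.
Monthly savings = €345.08 − €310.33 = €34.75.
Break-even = €200.00 / €34.75 = 5.76 → 6 months.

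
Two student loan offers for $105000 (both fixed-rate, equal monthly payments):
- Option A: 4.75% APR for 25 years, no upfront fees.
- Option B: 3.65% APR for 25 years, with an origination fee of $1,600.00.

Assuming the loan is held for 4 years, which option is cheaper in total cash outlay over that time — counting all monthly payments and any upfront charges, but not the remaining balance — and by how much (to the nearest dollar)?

Option B by $1,495

Option A: at 4.75% the monthly rate is 0.0039583, so the payment is 105,000 × 0.0039583 / (1 − 1.0039583^−300) = $598.62.
Option B: monthly rate = 3.65%/12 = 0.0030417; payment = 105,000 × 0.0030417 / (1 − (1+0.0030417)^−300) = $534.14.
Over 48 months: Option A costs 48 × $598.62 = $28,733.76; Option B costs 48 × $534.14 + $1,600.00 = $27,238.72.
Option B is cheaper by $28,733.76 − $27,238.72 = $1,495.04.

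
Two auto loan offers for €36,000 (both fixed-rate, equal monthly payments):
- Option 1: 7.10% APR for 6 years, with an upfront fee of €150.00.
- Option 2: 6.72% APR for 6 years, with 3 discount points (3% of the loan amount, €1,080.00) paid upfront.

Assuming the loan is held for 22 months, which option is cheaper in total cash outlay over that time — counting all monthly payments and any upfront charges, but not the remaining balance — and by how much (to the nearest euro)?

Option 1 by €786

Option 1: at 7.10% the monthly rate is 0.0059167, so the payment is 36,000 × 0.0059167 / (1 − 1.0059167^−72) = €615.49.
Option 2: at 6.72% the monthly rate is 0.0056000, so the payment is 36,000 × 0.0056000 / (1 − 1.0056000^−72) = €608.94.
Over 22 months: Option 1 costs 22 × €615.49 + €150.00 = €13,690.78; Option 2 costs 22 × €608.94 + €1,080.00 = €14,476.68.
Option 1 is cheaper by €14,476.68 − €13,690.78 = €785.90.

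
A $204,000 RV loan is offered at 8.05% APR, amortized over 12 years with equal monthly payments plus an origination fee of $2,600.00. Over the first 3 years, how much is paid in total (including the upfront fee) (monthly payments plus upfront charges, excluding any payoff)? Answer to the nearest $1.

$82,297

Monthly rate = 8.05%/12 = 0.0067083; payment = 204,000 × 0.0067083 / (1 − (1+0.0067083)^−144) = $2,213.80.
Total outlay = 36 × $2,213.80 + $2,600.00 = $82,296.80.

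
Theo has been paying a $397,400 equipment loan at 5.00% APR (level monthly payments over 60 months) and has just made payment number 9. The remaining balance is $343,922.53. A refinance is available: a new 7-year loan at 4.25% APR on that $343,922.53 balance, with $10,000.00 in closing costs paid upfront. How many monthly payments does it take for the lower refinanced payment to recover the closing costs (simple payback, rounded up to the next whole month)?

Current payment = 397,400 × 5%/12 / (1 − (1+0.0041667)^−60) = $7,499.43.
Refinanced payment = 343,922.53 × 0.0035417 / (1 − (1+0.0035417)^−84) = $4,740.69.
Monthly savings = $7,499.43 − $4,740.69 = $2,758.74.
Break-even = $10,000.00 / $2,758.74 = 3.62 → 4 months.

4 months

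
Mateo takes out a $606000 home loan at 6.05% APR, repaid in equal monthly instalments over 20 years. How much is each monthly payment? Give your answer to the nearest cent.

$4,359.07

Monthly rate = 6.05%/12 = 0.0050417; payment = 606,000 × 0.0050417 / (1 − (1+0.0050417)^−240) = $4,359.07.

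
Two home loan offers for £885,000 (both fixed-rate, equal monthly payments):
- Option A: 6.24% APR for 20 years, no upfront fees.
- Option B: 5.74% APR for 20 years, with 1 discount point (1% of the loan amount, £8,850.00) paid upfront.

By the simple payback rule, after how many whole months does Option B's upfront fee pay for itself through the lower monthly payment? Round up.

Option A: at 6.24% the monthly rate is 0.0052000, so the payment is 885,000 × 0.0052000 / (1 − 1.0052000^−240) = £6,463.56.
Option B: at 5.74% the monthly rate is 0.0047833, so the payment is 885,000 × 0.0047833 / (1 − 1.0047833^−240) = £6,208.39.
Monthly savings = £6,463.56 − £6,208.39 = £255.17.
Break-even = £8,850.00 / £255.17 = 34.68 → 35 months.

35 months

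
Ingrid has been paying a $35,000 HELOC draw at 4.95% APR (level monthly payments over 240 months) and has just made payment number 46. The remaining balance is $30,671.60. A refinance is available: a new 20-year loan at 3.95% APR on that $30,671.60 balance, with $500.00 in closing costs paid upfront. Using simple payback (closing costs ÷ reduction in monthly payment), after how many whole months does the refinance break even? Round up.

Current payment = 35,000 × 4.95%/12 / (1 − (1+0.0041250)^−240) = $230.02.
Refinanced payment = 30,671.60 × 0.0032917 / (1 − (1+0.0032917)^−240) = $185.06.
Monthly savings = $230.02 − $185.06 = $44.96.
Break-even = $500.00 / $44.96 = 11.12 → 12 months.

12 months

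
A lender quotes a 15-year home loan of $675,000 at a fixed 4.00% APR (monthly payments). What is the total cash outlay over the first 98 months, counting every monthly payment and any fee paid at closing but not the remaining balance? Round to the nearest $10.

Monthly rate = 4%/12 = 0.0033333; payment = 675,000 × 0.0033333 / (1 − (1+0.0033333)^−180) = $4,992.89.
Total outlay = 98 × $4,992.89 = $489,303.22.

$489,300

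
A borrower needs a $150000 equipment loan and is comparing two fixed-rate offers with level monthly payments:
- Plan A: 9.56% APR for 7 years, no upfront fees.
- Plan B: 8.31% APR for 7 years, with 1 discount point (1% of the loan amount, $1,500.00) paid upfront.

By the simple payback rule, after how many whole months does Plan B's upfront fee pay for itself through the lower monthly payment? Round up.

Plan A: at 9.56% the monthly rate is 0.0079667, so the payment is 150,000 × 0.0079667 / (1 − 1.0079667^−84) = $2,456.21.
Plan B: at 8.31% the monthly rate is 0.0069250, so the payment is 150,000 × 0.0069250 / (1 − 1.0069250^−84) = $2,361.17.
Monthly savings = $2,456.21 − $2,361.17 = $95.04.
Break-even = $1,500.00 / $95.04 = 15.78 → 16 months.

16 months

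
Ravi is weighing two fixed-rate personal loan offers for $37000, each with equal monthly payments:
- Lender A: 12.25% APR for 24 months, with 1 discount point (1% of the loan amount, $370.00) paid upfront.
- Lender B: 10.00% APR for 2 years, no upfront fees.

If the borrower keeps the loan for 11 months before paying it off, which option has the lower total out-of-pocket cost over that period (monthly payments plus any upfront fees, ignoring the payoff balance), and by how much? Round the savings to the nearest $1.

Lender A: at 12.25% the monthly rate is 0.0102083, so the payment is 37,000 × 0.0102083 / (1 − 1.0102083^−24) = $1,746.04.
Lender B: monthly rate = 10%/12 = 0.0083333; payment = 37,000 × 0.0083333 / (1 − (1+0.0083333)^−24) = $1,707.36.
Over 11 months: Lender A costs 11 × $1,746.04 + $370.00 = $19,576.44; Lender B costs 11 × $1,707.36 = $18,780.96.
Lender B is cheaper by $19,576.44 − $18,780.96 = $795.48.

Lender B by $795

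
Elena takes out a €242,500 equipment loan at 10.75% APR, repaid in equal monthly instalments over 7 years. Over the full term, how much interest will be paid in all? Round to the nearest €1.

€103,612

At 10.75% the monthly rate is 0.0089583, so the payment is 242,500 × 0.0089583 / (1 − 1.0089583^−84) = €4,120.38.
Total paid = 84 × €4,120.38 = €346,111.92; interest = €346,111.92 − €242,500 = €103,611.92.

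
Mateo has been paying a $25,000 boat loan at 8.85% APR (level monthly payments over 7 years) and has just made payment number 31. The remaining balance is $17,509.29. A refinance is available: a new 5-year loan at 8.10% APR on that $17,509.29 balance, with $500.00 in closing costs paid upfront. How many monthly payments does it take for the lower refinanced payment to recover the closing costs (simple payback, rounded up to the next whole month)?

12 months

Current payment = 25,000 × 8.85%/12 / (1 − (1+0.0073750)^−84) = $400.33.
Refinanced payment = 17,509.29 × 0.0067500 / (1 − (1+0.0067500)^−60) = $355.86.
Monthly savings = $400.33 − $355.86 = $44.47.
Break-even = $500.00 / $44.47 = 11.24 → 12 months.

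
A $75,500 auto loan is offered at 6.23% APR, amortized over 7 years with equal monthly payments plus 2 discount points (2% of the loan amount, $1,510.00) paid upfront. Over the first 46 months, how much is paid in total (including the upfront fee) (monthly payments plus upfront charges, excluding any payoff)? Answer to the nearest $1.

$52,629

At 6.23% the monthly rate is 0.0051917, so the payment is 75,500 × 0.0051917 / (1 − 1.0051917^−84) = $1,111.29.
Total outlay = 46 × $1,111.29 + $1,510.00 = $52,629.34.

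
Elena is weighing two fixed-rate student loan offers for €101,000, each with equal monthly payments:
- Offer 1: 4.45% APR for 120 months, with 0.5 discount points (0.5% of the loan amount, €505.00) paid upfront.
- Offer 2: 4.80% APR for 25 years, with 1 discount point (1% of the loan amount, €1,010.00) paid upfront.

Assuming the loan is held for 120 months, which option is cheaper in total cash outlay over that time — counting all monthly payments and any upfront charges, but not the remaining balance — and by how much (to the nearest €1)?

Offer 2 by €55,366

Offer 1: monthly rate = 4.45%/12 = 0.0037083; payment = 101,000 × 0.0037083 / (1 − (1+0.0037083)^−120) = €1,044.32.
Offer 2: monthly rate = 4.8%/12 = 0.0040000; payment = 101,000 × 0.0040000 / (1 − (1+0.0040000)^−300) = €578.73.
Over 120 months: Offer 1 costs 120 × €1,044.32 + €505.00 = €125,823.40; Offer 2 costs 120 × €578.73 + €1,010.00 = €70,457.60.
Offer 2 is cheaper by €125,823.40 − €70,457.60 = €55,365.80.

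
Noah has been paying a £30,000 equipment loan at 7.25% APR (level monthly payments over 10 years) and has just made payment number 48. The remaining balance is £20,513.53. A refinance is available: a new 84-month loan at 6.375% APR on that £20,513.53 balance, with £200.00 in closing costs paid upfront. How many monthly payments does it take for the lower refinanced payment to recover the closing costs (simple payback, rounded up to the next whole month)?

5 months

Current payment = 30,000 × 7.25%/12 / (1 − (1+0.0060417)^−120) = £352.20.
Refinanced payment = 20,513.53 × 0.0053125 / (1 − (1+0.0053125)^−84) = £303.37.
Monthly savings = £352.20 − £303.37 = £48.83.
Break-even = £200.00 / £48.83 = 4.10 → 5 months.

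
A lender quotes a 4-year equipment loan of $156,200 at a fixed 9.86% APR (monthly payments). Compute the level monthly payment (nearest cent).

Monthly rate = 9.86%/12 = 0.0082167; payment = 156,200 × 0.0082167 / (1 − (1+0.0082167)^−48) = $3,951.14.

$3,951.14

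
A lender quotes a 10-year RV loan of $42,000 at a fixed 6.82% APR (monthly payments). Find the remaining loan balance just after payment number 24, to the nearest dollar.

$35,717

With monthly rate i = 6.82%/12 = 0.0056833, the balance after k of n payments is P · [(1+i)^n − (1+i)^k] / [(1+i)^n − 1].
(1+0.0056833)^120 = 1.97401452 and (1+0.0056833)^24 = 1.14569777, so the balance is 42,000 × (1.97401452 − 1.14569777) / (1.97401452 − 1) = $35,717.44.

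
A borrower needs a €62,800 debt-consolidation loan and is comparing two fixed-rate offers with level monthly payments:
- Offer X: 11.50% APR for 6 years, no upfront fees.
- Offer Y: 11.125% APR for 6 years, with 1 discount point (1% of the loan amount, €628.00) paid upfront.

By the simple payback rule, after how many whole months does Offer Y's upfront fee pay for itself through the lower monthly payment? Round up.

52 months

Offer X: at 11.50% the monthly rate is 0.0095833, so the payment is 62,800 × 0.0095833 / (1 − 1.0095833^−72) = €1,211.48.
Offer Y: monthly rate = 11.125%/12 = 0.0092708; payment = 62,800 × 0.0092708 / (1 − (1+0.0092708)^−72) = €1,199.36.
Monthly savings = €1,211.48 − €1,199.36 = €12.12.
Break-even = €628.00 / €12.12 = 51.82 → 52 months.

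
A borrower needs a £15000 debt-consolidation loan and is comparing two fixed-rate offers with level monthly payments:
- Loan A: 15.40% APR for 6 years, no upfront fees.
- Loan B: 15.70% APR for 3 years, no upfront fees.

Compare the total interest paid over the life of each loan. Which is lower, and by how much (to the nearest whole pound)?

Loan B by £4,167

Loan A: monthly rate = 15.4%/12 = 0.0128333; payment = 15,000 × 0.0128333 / (1 − (1+0.0128333)^−72) = £320.44.
Total interest on Loan A = 72 × £320.44 − £15,000 = £8,071.68.
Loan B: monthly rate = 15.7%/12 = 0.0130833; payment = 15,000 × 0.0130833 / (1 − (1+0.0130833)^−36) = £525.14.
Total interest on Loan B = 36 × £525.14 − £15,000 = £3,905.04.
Loan B is lower by £4,166.64.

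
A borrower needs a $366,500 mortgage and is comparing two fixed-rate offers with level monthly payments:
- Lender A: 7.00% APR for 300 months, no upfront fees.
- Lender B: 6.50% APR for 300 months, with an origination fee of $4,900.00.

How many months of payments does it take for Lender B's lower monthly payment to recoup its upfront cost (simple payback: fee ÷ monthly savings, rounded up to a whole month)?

Lender A: at 7.00% the monthly rate is 0.0058333, so the payment is 366,500 × 0.0058333 / (1 − 1.0058333^−300) = $2,590.35.
Lender B: monthly rate = 6.5%/12 = 0.0054167; payment = 366,500 × 0.0054167 / (1 − (1+0.0054167)^−300) = $2,474.63.
Monthly savings = $2,590.35 − $2,474.63 = $115.72.
Break-even = $4,900.00 / $115.72 = 42.34 → 43 months.

43 months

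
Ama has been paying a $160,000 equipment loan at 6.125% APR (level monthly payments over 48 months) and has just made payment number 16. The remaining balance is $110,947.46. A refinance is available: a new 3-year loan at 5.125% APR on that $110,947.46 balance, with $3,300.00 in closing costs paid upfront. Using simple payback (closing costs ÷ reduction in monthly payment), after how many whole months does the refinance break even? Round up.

8 months

Current payment = 160,000 × 6.125%/12 / (1 − (1+0.0051042)^−48) = $3,766.78.
Refinanced payment = 110,947.46 × 0.0042708 / (1 − (1+0.0042708)^−36) = $3,331.43.
Monthly savings = $3,766.78 − $3,331.43 = $435.35.
Break-even = $3,300.00 / $435.35 = 7.58 → 8 months.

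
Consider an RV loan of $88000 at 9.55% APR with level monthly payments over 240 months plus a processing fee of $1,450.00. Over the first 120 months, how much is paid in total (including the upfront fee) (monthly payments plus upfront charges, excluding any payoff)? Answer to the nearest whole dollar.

$100,228

Monthly rate = 9.55%/12 = 0.0079583; payment = 88,000 × 0.0079583 / (1 − (1+0.0079583)^−240) = $823.15.
Total outlay = 120 × $823.15 + $1,450.00 = $100,228.00.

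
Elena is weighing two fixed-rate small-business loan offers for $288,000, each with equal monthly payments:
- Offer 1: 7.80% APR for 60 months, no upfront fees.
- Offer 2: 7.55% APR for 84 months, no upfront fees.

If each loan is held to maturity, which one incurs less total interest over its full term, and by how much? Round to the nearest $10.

Offer 1: monthly rate = 7.8%/12 = 0.0065000; payment = 288,000 × 0.0065000 / (1 − (1+0.0065000)^−60) = $5,812.07.
Total interest on Offer 1 = 60 × $5,812.07 − $288,000 = $60,724.20.
Offer 2: monthly rate = 7.55%/12 = 0.0062917; payment = 288,000 × 0.0062917 / (1 − (1+0.0062917)^−84) = $4,424.53.
Total interest on Offer 2 = 84 × $4,424.53 − $288,000 = $83,660.52.
Offer 1 is lower by $22,936.32.

Offer 1 by $22,940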